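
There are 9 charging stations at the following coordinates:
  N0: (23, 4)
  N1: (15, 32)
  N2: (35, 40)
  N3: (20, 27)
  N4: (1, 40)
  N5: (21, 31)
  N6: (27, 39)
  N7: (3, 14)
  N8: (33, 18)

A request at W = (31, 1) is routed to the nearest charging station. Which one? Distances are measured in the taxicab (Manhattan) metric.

d(W,N0) = 8 + 3 = 11
d(W,N1) = 16 + 31 = 47
d(W,N2) = 4 + 39 = 43
d(W,N3) = 11 + 26 = 37
d(W,N4) = 30 + 39 = 69
d(W,N5) = 10 + 30 = 40
d(W,N6) = 4 + 38 = 42
d(W,N7) = 28 + 13 = 41
d(W,N8) = 2 + 17 = 19
The smallest is to N0, so W lies in the Voronoi region of N0.

N0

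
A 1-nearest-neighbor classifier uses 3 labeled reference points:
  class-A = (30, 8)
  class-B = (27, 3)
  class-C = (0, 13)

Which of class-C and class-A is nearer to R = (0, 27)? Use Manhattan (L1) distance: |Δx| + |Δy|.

class-C

d(R, class-C) = |0−0| + |27−13| = 0 + 14 = 14
d(R, class-A) = |0−30| + |27−8| = 30 + 19 = 49
14 < 49, so class-C is closer.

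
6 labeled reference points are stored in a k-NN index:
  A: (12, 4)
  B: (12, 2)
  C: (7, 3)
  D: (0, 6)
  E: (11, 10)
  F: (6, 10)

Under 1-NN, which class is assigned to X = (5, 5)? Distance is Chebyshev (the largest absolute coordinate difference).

d(X,A) = max(7, 1) = 7
d(X,B) = max(7, 3) = 7
d(X,C) = max(2, 2) = 2
d(X,D) = max(5, 1) = 5
d(X,E) = max(6, 5) = 6
d(X,F) = max(1, 5) = 5
Minimum is at C.

C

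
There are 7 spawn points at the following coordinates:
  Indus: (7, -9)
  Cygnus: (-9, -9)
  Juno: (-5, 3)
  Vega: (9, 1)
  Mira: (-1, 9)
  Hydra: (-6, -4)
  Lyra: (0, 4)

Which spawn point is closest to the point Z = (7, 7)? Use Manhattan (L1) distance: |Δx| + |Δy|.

d(Z, Indus) = |7−7| + |7−(-9)| = 0 + 16 = 16
d(Z, Cygnus) = |7−(-9)| + |7−(-9)| = 16 + 16 = 32
d(Z, Juno) = |7−(-5)| + |7−3| = 12 + 4 = 16
d(Z, Vega) = |7−9| + |7−1| = 2 + 6 = 8
d(Z, Mira) = |7−(-1)| + |7−9| = 8 + 2 = 10
d(Z, Hydra) = |7−(-6)| + |7−(-4)| = 13 + 11 = 24
d(Z, Lyra) = |7−0| + |7−4| = 7 + 3 = 10
Vega is nearest.

Vega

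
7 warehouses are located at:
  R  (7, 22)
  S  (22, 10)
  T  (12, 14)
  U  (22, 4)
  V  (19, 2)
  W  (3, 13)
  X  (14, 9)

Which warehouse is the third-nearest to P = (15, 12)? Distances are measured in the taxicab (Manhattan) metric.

d(P,R) = |15−7| + |12−22| = 8 + 10 = 18
d(P,S) = |15−22| + |12−10| = 7 + 2 = 9
d(P,T) = |15−12| + |12−14| = 3 + 2 = 5
d(P,U) = |15−22| + |12−4| = 7 + 8 = 15
d(P,V) = |15−19| + |12−2| = 4 + 10 = 14
d(P,W) = |15−3| + |12−13| = 12 + 1 = 13
d(P,X) = |15−14| + |12−9| = 1 + 3 = 4
Sorted ascending: X, T, S, W, … — the third-nearest is S.

S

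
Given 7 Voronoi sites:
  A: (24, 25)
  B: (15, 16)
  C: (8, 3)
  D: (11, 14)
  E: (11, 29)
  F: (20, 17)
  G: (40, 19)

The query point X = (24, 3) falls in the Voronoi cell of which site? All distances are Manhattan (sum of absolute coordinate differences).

C

d(X,A) = |24−24| + |3−25| = 0 + 22 = 22
d(X,B) = |24−15| + |3−16| = 9 + 13 = 22
d(X,C) = |24−8| + |3−3| = 16 + 0 = 16
d(X,D) = |24−11| + |3−14| = 13 + 11 = 24
d(X,E) = |24−11| + |3−29| = 13 + 26 = 39
d(X,F) = |24−20| + |3−17| = 4 + 14 = 18
d(X,G) = |24−40| + |3−19| = 16 + 16 = 32
Minimum is at C.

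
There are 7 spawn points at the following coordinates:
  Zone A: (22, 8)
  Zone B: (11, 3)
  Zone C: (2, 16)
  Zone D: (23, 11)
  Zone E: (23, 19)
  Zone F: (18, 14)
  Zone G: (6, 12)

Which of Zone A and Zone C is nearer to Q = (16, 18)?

Compare squared distances:
d²(Q, Zone A) = (16−22)² + (18−8)² = 36 + 100 = 136
d²(Q, Zone C) = (16−2)² + (18−16)² = 196 + 4 = 200
136 < 200, so Zone A is closer.

Zone A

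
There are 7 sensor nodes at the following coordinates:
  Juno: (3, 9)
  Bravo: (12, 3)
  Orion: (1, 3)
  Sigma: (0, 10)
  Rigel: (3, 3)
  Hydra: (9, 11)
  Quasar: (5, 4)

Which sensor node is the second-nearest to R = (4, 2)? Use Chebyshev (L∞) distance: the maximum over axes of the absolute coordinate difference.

d(R, Juno) = max(1, 7) = 7
d(R, Bravo) = max(8, 1) = 8
d(R, Orion) = max(3, 1) = 3
d(R, Sigma) = max(4, 8) = 8
d(R, Rigel) = max(1, 1) = 1
d(R, Hydra) = max(5, 9) = 9
d(R, Quasar) = max(1, 2) = 2
Sorted ascending: Rigel, Quasar, Orion, … — the second-nearest is Quasar.

Quasar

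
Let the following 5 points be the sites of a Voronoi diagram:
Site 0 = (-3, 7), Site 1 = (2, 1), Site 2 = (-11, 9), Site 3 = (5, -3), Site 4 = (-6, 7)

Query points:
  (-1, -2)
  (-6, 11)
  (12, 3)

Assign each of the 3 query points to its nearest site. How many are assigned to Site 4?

(-1, -2) — d² to each: Site 0:85, Site 1:18, Site 2:221, Site 3:37, Site 4:106 → nearest is Site 1
(-6, 11) — d² to each: Site 0:25, Site 1:164, Site 2:29, Site 3:317, Site 4:16 → nearest is Site 4
(12, 3) — d² to each: Site 0:241, Site 1:104, Site 2:565, Site 3:85, Site 4:340 → nearest is Site 3
1 of the 3 points has Site 4 as nearest.

1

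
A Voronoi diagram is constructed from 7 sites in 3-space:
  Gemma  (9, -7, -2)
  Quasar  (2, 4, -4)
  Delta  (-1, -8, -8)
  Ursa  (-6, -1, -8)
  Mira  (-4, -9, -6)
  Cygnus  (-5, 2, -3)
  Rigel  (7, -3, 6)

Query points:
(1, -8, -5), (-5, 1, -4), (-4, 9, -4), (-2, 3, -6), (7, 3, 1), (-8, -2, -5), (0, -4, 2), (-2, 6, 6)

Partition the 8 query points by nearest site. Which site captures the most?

(1, -8, -5) — d² to each: Gemma:74, Quasar:146, Delta:13, Ursa:107, Mira:27, Cygnus:140, Rigel:182 → nearest is Delta
(-5, 1, -4) — d² to each: Gemma:264, Quasar:58, Delta:113, Ursa:21, Mira:105, Cygnus:2, Rigel:260 → nearest is Cygnus
(-4, 9, -4) — d² to each: Gemma:429, Quasar:61, Delta:314, Ursa:120, Mira:328, Cygnus:51, Rigel:365 → nearest is Cygnus
(-2, 3, -6) — d² to each: Gemma:237, Quasar:21, Delta:126, Ursa:36, Mira:148, Cygnus:19, Rigel:261 → nearest is Cygnus
(7, 3, 1) — d² to each: Gemma:113, Quasar:51, Delta:266, Ursa:266, Mira:314, Cygnus:161, Rigel:61 → nearest is Quasar
(-8, -2, -5) — d² to each: Gemma:323, Quasar:137, Delta:94, Ursa:14, Mira:66, Cygnus:29, Rigel:347 → nearest is Ursa
(0, -4, 2) — d² to each: Gemma:106, Quasar:104, Delta:117, Ursa:145, Mira:105, Cygnus:86, Rigel:66 → nearest is Rigel
(-2, 6, 6) — d² to each: Gemma:354, Quasar:120, Delta:393, Ursa:261, Mira:373, Cygnus:106, Rigel:162 → nearest is Cygnus
Tally — Quasar:1, Delta:1, Ursa:1, Cygnus:4, Rigel:1. Cygnus captures the most (4).

Cygnus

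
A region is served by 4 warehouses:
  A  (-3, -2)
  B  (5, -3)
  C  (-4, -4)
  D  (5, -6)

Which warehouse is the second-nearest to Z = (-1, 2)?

C

Compare squared distances (the ordering matches that of the actual distances):
|ZA|² = (-1−(-3))² + (2−(-2))² = 4 + 16 = 20
|ZB|² = (-1−5)² + (2−(-3))² = 36 + 25 = 61
|ZC|² = (-1−(-4))² + (2−(-4))² = 9 + 36 = 45
|ZD|² = (-1−5)² + (2−(-6))² = 36 + 64 = 100
Sorted ascending: A, C, B, … — the second-nearest is C.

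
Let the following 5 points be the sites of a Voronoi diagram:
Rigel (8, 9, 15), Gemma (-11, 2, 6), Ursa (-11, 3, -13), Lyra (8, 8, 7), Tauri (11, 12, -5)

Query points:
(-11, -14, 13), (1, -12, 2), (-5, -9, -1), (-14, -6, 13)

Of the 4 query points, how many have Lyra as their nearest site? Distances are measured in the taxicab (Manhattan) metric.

(-11, -14, 13) — d to each: Rigel:44, Gemma:23, Ursa:43, Lyra:47, Tauri:66 → nearest is Gemma
(1, -12, 2) — d to each: Rigel:41, Gemma:30, Ursa:42, Lyra:32, Tauri:41 → nearest is Gemma
(-5, -9, -1) — d to each: Rigel:47, Gemma:24, Ursa:30, Lyra:38, Tauri:41 → nearest is Gemma
(-14, -6, 13) — d to each: Rigel:39, Gemma:18, Ursa:38, Lyra:42, Tauri:61 → nearest is Gemma
0 of the 4 points have Lyra as nearest.

0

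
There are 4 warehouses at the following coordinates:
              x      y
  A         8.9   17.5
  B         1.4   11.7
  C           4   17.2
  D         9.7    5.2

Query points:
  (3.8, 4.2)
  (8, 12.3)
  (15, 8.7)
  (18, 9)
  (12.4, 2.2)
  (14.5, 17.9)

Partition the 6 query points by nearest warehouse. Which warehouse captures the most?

D

(3.8, 4.2) — d² to each: A:202.9, B:62.01, C:169.04, D:35.81 → nearest is D
(8, 12.3) — d² to each: A:27.85, B:43.92, C:40.01, D:53.3 → nearest is A
(15, 8.7) — d² to each: A:114.65, B:193.96, C:193.25, D:40.34 → nearest is D
(18, 9) — d² to each: A:155.06, B:282.85, C:263.24, D:83.33 → nearest is D
(12.4, 2.2) — d² to each: A:246.34, B:211.25, C:295.56, D:16.29 → nearest is D
(14.5, 17.9) — d² to each: A:31.52, B:210.05, C:110.74, D:184.33 → nearest is A
Tally — A:2, D:4. D captures the most (4).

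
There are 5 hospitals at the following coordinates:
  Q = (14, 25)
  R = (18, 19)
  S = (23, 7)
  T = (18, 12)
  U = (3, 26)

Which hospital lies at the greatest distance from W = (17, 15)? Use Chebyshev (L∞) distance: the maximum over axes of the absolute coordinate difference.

U

d(W,Q) = max(3, 10) = 10
d(W,R) = max(1, 4) = 4
d(W,S) = max(6, 8) = 8
d(W,T) = max(1, 3) = 3
d(W,U) = max(14, 11) = 14
The largest is to U.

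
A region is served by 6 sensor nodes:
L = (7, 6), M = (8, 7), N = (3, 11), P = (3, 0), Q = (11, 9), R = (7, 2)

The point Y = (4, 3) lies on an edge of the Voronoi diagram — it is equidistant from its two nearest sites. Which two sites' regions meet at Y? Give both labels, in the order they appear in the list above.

P and R

Squared distances from Y to each site:
|YL|² = (4−7)² + (3−6)² = 9 + 9 = 18
|YM|² = (4−8)² + (3−7)² = 16 + 16 = 32
|YN|² = (4−3)² + (3−11)² = 1 + 64 = 65
|YP|² = (4−3)² + (3−0)² = 1 + 9 = 10
|YQ|² = (4−11)² + (3−9)² = 49 + 36 = 85
|YR|² = (4−7)² + (3−2)² = 9 + 1 = 10
Y is equidistant from P and R (both at squared distance 10), and every other site is strictly farther — so Y lies on the P–R Voronoi edge.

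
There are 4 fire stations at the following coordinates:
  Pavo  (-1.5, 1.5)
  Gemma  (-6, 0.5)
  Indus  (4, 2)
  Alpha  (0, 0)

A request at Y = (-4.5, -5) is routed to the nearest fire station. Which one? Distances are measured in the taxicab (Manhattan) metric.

d(Y, Pavo) = |-4.5−(-1.5)| + |-5−1.5| = 3 + 6.5 = 9.5
d(Y, Gemma) = |-4.5−(-6)| + |-5−0.5| = 1.5 + 5.5 = 7
d(Y, Indus) = |-4.5−4| + |-5−2| = 8.5 + 7 = 15.5
d(Y, Alpha) = |-4.5−0| + |-5−0| = 4.5 + 5 = 9.5
Gemma is nearest.

Gemma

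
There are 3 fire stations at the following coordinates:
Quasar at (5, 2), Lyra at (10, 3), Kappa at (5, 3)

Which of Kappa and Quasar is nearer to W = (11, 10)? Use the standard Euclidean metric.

Kappa

Compare squared distances:
d²(W, Kappa) = (11−5)² + (10−3)² = 36 + 49 = 85
d²(W, Quasar) = (11−5)² + (10−2)² = 36 + 64 = 100
85 < 100, so Kappa is closer.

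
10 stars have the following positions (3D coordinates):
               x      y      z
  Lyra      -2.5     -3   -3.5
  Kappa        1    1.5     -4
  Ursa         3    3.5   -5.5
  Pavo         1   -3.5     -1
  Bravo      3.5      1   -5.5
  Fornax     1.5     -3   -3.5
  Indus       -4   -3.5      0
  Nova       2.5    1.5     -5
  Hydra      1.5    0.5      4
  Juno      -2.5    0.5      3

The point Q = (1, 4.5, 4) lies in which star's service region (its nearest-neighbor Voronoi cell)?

Hydra

Compare squared distances (the ordering matches that of the actual distances):
d²(Q, Lyra) = (1−(-2.5))² + (4.5−(-3))² + (4−(-3.5))² = 12.25 + 56.25 + 56.25 = 124.75
d²(Q, Kappa) = (1−1)² + (4.5−1.5)² + (4−(-4))² = 0 + 9 + 64 = 73
d²(Q, Ursa) = (1−3)² + (4.5−3.5)² + (4−(-5.5))² = 4 + 1 + 90.25 = 95.25
d²(Q, Pavo) = (1−1)² + (4.5−(-3.5))² + (4−(-1))² = 0 + 64 + 25 = 89
d²(Q, Bravo) = (1−3.5)² + (4.5−1)² + (4−(-5.5))² = 6.25 + 12.25 + 90.25 = 108.75
d²(Q, Fornax) = (1−1.5)² + (4.5−(-3))² + (4−(-3.5))² = 0.25 + 56.25 + 56.25 = 112.75
d²(Q, Indus) = (1−(-4))² + (4.5−(-3.5))² + (4−0)² = 25 + 64 + 16 = 105
d²(Q, Nova) = (1−2.5)² + (4.5−1.5)² + (4−(-5))² = 2.25 + 9 + 81 = 92.25
d²(Q, Hydra) = (1−1.5)² + (4.5−0.5)² + (4−4)² = 0.25 + 16 + 0 = 16.25
d²(Q, Juno) = (1−(-2.5))² + (4.5−0.5)² + (4−3)² = 12.25 + 16 + 1 = 29.25
Hydra is nearest.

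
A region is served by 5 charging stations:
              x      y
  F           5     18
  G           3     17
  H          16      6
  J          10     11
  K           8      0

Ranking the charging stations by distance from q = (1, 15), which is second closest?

Since √ is increasing, it suffices to compare squared distances:
|qF|² = 16 + 9 = 25
|qG|² = 4 + 4 = 8
|qH|² = 225 + 81 = 306
|qJ|² = 81 + 16 = 97
|qK|² = 49 + 225 = 274
Sorted ascending: G, F, J, … — the second-nearest is F.

F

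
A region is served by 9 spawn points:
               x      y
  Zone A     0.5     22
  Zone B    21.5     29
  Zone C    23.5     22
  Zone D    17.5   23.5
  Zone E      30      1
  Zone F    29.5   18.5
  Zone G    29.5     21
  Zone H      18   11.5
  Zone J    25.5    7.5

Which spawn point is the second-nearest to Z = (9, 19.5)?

Compare squared distances (the ordering matches that of the actual distances):
d²(Z, Zone A) = 72.25 + 6.25 = 78.5
d²(Z, Zone B) = 156.25 + 90.25 = 246.5
d²(Z, Zone C) = 210.25 + 6.25 = 216.5
d²(Z, Zone D) = 72.25 + 16 = 88.25
d²(Z, Zone E) = 441 + 342.25 = 783.25
d²(Z, Zone F) = 420.25 + 1 = 421.25
d²(Z, Zone G) = 420.25 + 2.25 = 422.5
d²(Z, Zone H) = 81 + 64 = 145
d²(Z, Zone J) = 272.25 + 144 = 416.25
Sorted ascending: Zone A, Zone D, Zone H, … — the second-nearest is Zone D.

Zone D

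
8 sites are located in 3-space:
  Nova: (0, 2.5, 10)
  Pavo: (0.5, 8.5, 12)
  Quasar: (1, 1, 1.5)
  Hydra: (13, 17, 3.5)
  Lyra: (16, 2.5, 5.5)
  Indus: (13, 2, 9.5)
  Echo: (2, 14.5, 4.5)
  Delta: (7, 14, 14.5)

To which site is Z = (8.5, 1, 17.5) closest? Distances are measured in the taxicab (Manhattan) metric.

d(Z, Nova) = |8.5−0| + |1−2.5| + |17.5−10| = 8.5 + 1.5 + 7.5 = 17.5
d(Z, Pavo) = |8.5−0.5| + |1−8.5| + |17.5−12| = 8 + 7.5 + 5.5 = 21
d(Z, Quasar) = |8.5−1| + |1−1| + |17.5−1.5| = 7.5 + 0 + 16 = 23.5
d(Z, Hydra) = |8.5−13| + |1−17| + |17.5−3.5| = 4.5 + 16 + 14 = 34.5
d(Z, Lyra) = |8.5−16| + |1−2.5| + |17.5−5.5| = 7.5 + 1.5 + 12 = 21
d(Z, Indus) = |8.5−13| + |1−2| + |17.5−9.5| = 4.5 + 1 + 8 = 13.5
d(Z, Echo) = |8.5−2| + |1−14.5| + |17.5−4.5| = 6.5 + 13.5 + 13 = 33
d(Z, Delta) = |8.5−7| + |1−14| + |17.5−14.5| = 1.5 + 13 + 3 = 17.5
The smallest is to Indus, so Z lies in the Voronoi region of Indus.

Indus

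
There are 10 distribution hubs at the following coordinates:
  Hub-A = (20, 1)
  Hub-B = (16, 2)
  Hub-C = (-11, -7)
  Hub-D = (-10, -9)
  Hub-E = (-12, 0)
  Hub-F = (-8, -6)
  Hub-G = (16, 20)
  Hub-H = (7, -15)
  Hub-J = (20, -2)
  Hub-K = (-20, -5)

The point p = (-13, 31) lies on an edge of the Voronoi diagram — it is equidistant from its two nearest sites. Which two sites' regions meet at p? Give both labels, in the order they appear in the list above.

Squared distances from p to each site:
d²(p, Hub-A) = 1089 + 900 = 1989
d²(p, Hub-B) = 841 + 841 = 1682
d²(p, Hub-C) = 4 + 1444 = 1448
d²(p, Hub-D) = 9 + 1600 = 1609
d²(p, Hub-E) = 1 + 961 = 962
d²(p, Hub-F) = 25 + 1369 = 1394
d²(p, Hub-G) = 841 + 121 = 962
d²(p, Hub-H) = 400 + 2116 = 2516
d²(p, Hub-J) = 1089 + 1089 = 2178
d²(p, Hub-K) = 49 + 1296 = 1345
p is equidistant from Hub-E and Hub-G (both at squared distance 962), and every other site is strictly farther — so p lies on the Hub-E–Hub-G Voronoi edge.

Hub-E and Hub-G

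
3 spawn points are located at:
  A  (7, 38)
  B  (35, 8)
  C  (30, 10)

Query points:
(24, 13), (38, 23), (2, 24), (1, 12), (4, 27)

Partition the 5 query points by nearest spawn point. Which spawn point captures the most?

A

(24, 13) — d² to each: A:914, B:146, C:45 → nearest is C
(38, 23) — d² to each: A:1186, B:234, C:233 → nearest is C
(2, 24) — d² to each: A:221, B:1345, C:980 → nearest is A
(1, 12) — d² to each: A:712, B:1172, C:845 → nearest is A
(4, 27) — d² to each: A:130, B:1322, C:965 → nearest is A
Tally — A:3, C:2. A captures the most (3).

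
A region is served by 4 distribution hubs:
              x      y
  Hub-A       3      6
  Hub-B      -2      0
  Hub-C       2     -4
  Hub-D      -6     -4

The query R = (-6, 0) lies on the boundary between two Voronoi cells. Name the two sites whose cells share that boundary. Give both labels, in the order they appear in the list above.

Hub-B and Hub-D

Squared distances from R to each site:
d²(R, Hub-A) = (-6−3)² + (0−6)² = 81 + 36 = 117
d²(R, Hub-B) = (-6−(-2))² + (0−0)² = 16 + 0 = 16
d²(R, Hub-C) = (-6−2)² + (0−(-4))² = 64 + 16 = 80
d²(R, Hub-D) = (-6−(-6))² + (0−(-4))² = 0 + 16 = 16
R is equidistant from Hub-B and Hub-D (both at squared distance 16), and every other site is strictly farther — so R lies on the Hub-B–Hub-D Voronoi edge.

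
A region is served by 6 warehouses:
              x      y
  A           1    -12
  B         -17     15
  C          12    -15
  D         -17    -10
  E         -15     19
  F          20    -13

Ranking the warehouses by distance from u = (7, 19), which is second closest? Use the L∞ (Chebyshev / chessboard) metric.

d(u,A) = max(6, 31) = 31
d(u,B) = max(24, 4) = 24
d(u,C) = max(5, 34) = 34
d(u,D) = max(24, 29) = 29
d(u,E) = max(22, 0) = 22
d(u,F) = max(13, 32) = 32
Sorted ascending: E, B, D, … — the second-nearest is B.

B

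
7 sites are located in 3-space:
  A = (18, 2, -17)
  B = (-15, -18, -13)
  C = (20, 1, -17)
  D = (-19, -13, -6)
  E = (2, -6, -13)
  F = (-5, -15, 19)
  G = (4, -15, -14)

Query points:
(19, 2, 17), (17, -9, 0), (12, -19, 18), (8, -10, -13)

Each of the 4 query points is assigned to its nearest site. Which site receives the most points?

(19, 2, 17) — d² to each: A:1157, B:2456, C:1158, D:2198, E:1253, F:869, G:1475 → nearest is F
(17, -9, 0) — d² to each: A:411, B:1274, C:398, D:1348, E:403, F:881, G:401 → nearest is C
(12, -19, 18) — d² to each: A:1702, B:1691, C:1689, D:1573, E:1230, F:306, G:1104 → nearest is F
(8, -10, -13) — d² to each: A:260, B:593, C:281, D:787, E:52, F:1218, G:42 → nearest is G
Tally — C:1, F:2, G:1. F captures the most (2).

F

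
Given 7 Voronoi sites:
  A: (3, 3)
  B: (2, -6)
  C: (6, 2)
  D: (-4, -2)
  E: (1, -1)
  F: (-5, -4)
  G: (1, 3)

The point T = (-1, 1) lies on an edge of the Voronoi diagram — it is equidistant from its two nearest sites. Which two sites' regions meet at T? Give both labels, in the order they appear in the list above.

E and G

Squared distances from T to each site:
|TA|² = (-1−3)² + (1−3)² = 16 + 4 = 20
|TB|² = (-1−2)² + (1−(-6))² = 9 + 49 = 58
|TC|² = (-1−6)² + (1−2)² = 49 + 1 = 50
|TD|² = (-1−(-4))² + (1−(-2))² = 9 + 9 = 18
|TE|² = (-1−1)² + (1−(-1))² = 4 + 4 = 8
|TF|² = (-1−(-5))² + (1−(-4))² = 16 + 25 = 41
|TG|² = (-1−1)² + (1−3)² = 4 + 4 = 8
T is equidistant from E and G (both at squared distance 8), and every other site is strictly farther — so T lies on the E–G Voronoi edge.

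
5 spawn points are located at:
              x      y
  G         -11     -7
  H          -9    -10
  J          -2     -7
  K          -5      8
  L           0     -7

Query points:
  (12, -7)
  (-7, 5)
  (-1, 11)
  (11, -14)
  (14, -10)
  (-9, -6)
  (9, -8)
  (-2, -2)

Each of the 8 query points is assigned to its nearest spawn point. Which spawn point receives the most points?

(12, -7) — d² to each: G:529, H:450, J:196, K:514, L:144 → nearest is L
(-7, 5) — d² to each: G:160, H:229, J:169, K:13, L:193 → nearest is K
(-1, 11) — d² to each: G:424, H:505, J:325, K:25, L:325 → nearest is K
(11, -14) — d² to each: G:533, H:416, J:218, K:740, L:170 → nearest is L
(14, -10) — d² to each: G:634, H:529, J:265, K:685, L:205 → nearest is L
(-9, -6) — d² to each: G:5, H:16, J:50, K:212, L:82 → nearest is G
(9, -8) — d² to each: G:401, H:328, J:122, K:452, L:82 → nearest is L
(-2, -2) — d² to each: G:106, H:113, J:25, K:109, L:29 → nearest is J
Tally — G:1, J:1, K:2, L:4. L captures the most (4).

L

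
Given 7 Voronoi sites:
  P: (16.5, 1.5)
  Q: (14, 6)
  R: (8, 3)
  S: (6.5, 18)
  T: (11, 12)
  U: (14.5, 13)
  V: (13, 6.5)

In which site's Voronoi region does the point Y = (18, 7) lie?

Compare squared distances (the ordering matches that of the actual distances):
|YP|² = 2.25 + 30.25 = 32.5
|YQ|² = 16 + 1 = 17
|YR|² = 100 + 16 = 116
|YS|² = 132.25 + 121 = 253.25
|YT|² = 49 + 25 = 74
|YU|² = 12.25 + 36 = 48.25
|YV|² = 25 + 0.25 = 25.25
The smallest is to Q, so Y lies in the Voronoi region of Q.

Q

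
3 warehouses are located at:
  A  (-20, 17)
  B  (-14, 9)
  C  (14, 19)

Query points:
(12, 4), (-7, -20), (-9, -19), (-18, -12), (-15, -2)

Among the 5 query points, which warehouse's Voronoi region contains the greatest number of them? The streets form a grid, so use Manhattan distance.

(12, 4) — d to each: A:45, B:31, C:17 → nearest is C
(-7, -20) — d to each: A:50, B:36, C:60 → nearest is B
(-9, -19) — d to each: A:47, B:33, C:61 → nearest is B
(-18, -12) — d to each: A:31, B:25, C:63 → nearest is B
(-15, -2) — d to each: A:24, B:12, C:50 → nearest is B
Tally — B:4, C:1. B captures the most (4).

B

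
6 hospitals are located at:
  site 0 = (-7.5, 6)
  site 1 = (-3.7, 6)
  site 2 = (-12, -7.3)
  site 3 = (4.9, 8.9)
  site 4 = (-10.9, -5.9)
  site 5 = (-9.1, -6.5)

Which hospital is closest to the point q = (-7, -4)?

site 5

Since √ is increasing, it suffices to compare squared distances:
d²(q, site 0) = 0.25 + 100 = 100.25
d²(q, site 1) = 10.89 + 100 = 110.89
d²(q, site 2) = 25 + 10.89 = 35.89
d²(q, site 3) = 141.61 + 166.41 = 308.02
d²(q, site 4) = 15.21 + 3.61 = 18.82
d²(q, site 5) = 4.41 + 6.25 = 10.66
Minimum is at site 5.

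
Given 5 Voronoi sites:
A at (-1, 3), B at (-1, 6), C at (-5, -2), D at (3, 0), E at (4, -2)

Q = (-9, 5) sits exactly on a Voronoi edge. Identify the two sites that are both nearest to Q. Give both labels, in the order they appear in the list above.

Squared distances from Q to each site:
|QA|² = (-9−(-1))² + (5−3)² = 64 + 4 = 68
|QB|² = (-9−(-1))² + (5−6)² = 64 + 1 = 65
|QC|² = (-9−(-5))² + (5−(-2))² = 16 + 49 = 65
|QD|² = (-9−3)² + (5−0)² = 144 + 25 = 169
|QE|² = (-9−4)² + (5−(-2))² = 169 + 49 = 218
Q is equidistant from B and C (both at squared distance 65), and every other site is strictly farther — so Q lies on the B–C Voronoi edge.

B and C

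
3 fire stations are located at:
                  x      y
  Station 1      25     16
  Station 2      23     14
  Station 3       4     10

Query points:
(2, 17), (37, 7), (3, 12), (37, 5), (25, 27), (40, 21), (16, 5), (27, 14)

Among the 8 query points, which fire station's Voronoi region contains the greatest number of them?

(2, 17) — d² to each: Station 1:530, Station 2:450, Station 3:53 → nearest is Station 3
(37, 7) — d² to each: Station 1:225, Station 2:245, Station 3:1098 → nearest is Station 1
(3, 12) — d² to each: Station 1:500, Station 2:404, Station 3:5 → nearest is Station 3
(37, 5) — d² to each: Station 1:265, Station 2:277, Station 3:1114 → nearest is Station 1
(25, 27) — d² to each: Station 1:121, Station 2:173, Station 3:730 → nearest is Station 1
(40, 21) — d² to each: Station 1:250, Station 2:338, Station 3:1417 → nearest is Station 1
(16, 5) — d² to each: Station 1:202, Station 2:130, Station 3:169 → nearest is Station 2
(27, 14) — d² to each: Station 1:8, Station 2:16, Station 3:545 → nearest is Station 1
Tally — Station 1:5, Station 2:1, Station 3:2. Station 1 captures the most (5).

Station 1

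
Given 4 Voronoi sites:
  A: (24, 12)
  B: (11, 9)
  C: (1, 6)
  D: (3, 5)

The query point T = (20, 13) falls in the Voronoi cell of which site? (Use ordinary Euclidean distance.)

A

Compare squared distances (the ordering matches that of the actual distances):
|TA|² = (20−24)² + (13−12)² = 16 + 1 = 17
|TB|² = (20−11)² + (13−9)² = 81 + 16 = 97
|TC|² = (20−1)² + (13−6)² = 361 + 49 = 410
|TD|² = (20−3)² + (13−5)² = 289 + 64 = 353
Minimum is at A.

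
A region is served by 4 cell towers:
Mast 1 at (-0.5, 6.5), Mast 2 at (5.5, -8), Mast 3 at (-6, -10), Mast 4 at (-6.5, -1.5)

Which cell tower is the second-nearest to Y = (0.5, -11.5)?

Since √ is increasing, it suffices to compare squared distances:
d²(Y, Mast 1) = (0.5−(-0.5))² + (-11.5−6.5)² = 1 + 324 = 325
d²(Y, Mast 2) = (0.5−5.5)² + (-11.5−(-8))² = 25 + 12.25 = 37.25
d²(Y, Mast 3) = (0.5−(-6))² + (-11.5−(-10))² = 42.25 + 2.25 = 44.5
d²(Y, Mast 4) = (0.5−(-6.5))² + (-11.5−(-1.5))² = 49 + 100 = 149
Sorted ascending: Mast 2, Mast 3, Mast 4, … — the second-nearest is Mast 3.

Mast 3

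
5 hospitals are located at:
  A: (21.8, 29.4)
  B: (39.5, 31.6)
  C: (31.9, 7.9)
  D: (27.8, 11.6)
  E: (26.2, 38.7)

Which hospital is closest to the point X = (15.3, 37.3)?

A

Squared Euclidean distances:
|XA|² = (15.3−21.8)² + (37.3−29.4)² = 42.25 + 62.41 = 104.66
|XB|² = (15.3−39.5)² + (37.3−31.6)² = 585.64 + 32.49 = 618.13
|XC|² = (15.3−31.9)² + (37.3−7.9)² = 275.56 + 864.36 = 1139.92
|XD|² = (15.3−27.8)² + (37.3−11.6)² = 156.25 + 660.49 = 816.74
|XE|² = (15.3−26.2)² + (37.3−38.7)² = 118.81 + 1.96 = 120.77
A is nearest.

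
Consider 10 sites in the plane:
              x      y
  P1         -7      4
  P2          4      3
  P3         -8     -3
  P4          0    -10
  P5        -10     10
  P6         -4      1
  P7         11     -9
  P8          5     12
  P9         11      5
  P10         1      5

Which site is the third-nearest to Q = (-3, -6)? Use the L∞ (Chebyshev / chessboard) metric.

d(Q,P1) = max(4, 10) = 10
d(Q,P2) = max(7, 9) = 9
d(Q,P3) = max(5, 3) = 5
d(Q,P4) = max(3, 4) = 4
d(Q,P5) = max(7, 16) = 16
d(Q,P6) = max(1, 7) = 7
d(Q,P7) = max(14, 3) = 14
d(Q,P8) = max(8, 18) = 18
d(Q,P9) = max(14, 11) = 14
d(Q, P10) = max(4, 11) = 11
Sorted ascending: P4, P3, P6, P2, … — the third-nearest is P6.

P6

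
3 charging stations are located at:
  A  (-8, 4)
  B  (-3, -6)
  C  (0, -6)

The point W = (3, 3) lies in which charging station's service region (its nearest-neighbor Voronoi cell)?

C

Since √ is increasing, it suffices to compare squared distances:
|WA|² = (3−(-8))² + (3−4)² = 121 + 1 = 122
|WB|² = (3−(-3))² + (3−(-6))² = 36 + 81 = 117
|WC|² = (3−0)² + (3−(-6))² = 9 + 81 = 90
C is nearest.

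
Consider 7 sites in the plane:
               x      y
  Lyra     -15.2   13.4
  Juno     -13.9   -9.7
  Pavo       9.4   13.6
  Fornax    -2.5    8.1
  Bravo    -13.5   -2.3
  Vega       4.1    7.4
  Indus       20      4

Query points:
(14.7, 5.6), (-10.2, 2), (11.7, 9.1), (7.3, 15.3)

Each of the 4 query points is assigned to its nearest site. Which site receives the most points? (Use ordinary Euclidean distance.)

(14.7, 5.6) — d² to each: Lyra:954.85, Juno:1052.05, Pavo:92.09, Fornax:302.09, Bravo:857.65, Vega:115.6, Indus:30.65 → nearest is Indus
(-10.2, 2) — d² to each: Lyra:154.96, Juno:150.58, Pavo:518.72, Fornax:96.5, Bravo:29.38, Vega:233.65, Indus:916.04 → nearest is Bravo
(11.7, 9.1) — d² to each: Lyra:742.1, Juno:1008.8, Pavo:25.54, Fornax:202.64, Bravo:765, Vega:60.65, Indus:94.9 → nearest is Pavo
(7.3, 15.3) — d² to each: Lyra:509.86, Juno:1074.44, Pavo:7.3, Fornax:147.88, Bravo:742.4, Vega:72.65, Indus:288.98 → nearest is Pavo
Tally — Pavo:2, Bravo:1, Indus:1. Pavo captures the most (2).

Pavo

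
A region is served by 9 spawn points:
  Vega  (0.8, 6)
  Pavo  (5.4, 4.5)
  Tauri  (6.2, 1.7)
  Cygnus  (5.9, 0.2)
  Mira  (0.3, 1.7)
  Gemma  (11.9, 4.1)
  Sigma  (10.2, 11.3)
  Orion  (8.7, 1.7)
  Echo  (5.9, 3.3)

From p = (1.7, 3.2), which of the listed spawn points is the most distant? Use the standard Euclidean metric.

Compare squared distances (the ordering matches that of the actual distances):
d²(p, Vega) = (1.7−0.8)² + (3.2−6)² = 0.81 + 7.84 = 8.65
d²(p, Pavo) = (1.7−5.4)² + (3.2−4.5)² = 13.69 + 1.69 = 15.38
d²(p, Tauri) = (1.7−6.2)² + (3.2−1.7)² = 20.25 + 2.25 = 22.5
d²(p, Cygnus) = (1.7−5.9)² + (3.2−0.2)² = 17.64 + 9 = 26.64
d²(p, Mira) = (1.7−0.3)² + (3.2−1.7)² = 1.96 + 2.25 = 4.21
d²(p, Gemma) = (1.7−11.9)² + (3.2−4.1)² = 104.04 + 0.81 = 104.85
d²(p, Sigma) = (1.7−10.2)² + (3.2−11.3)² = 72.25 + 65.61 = 137.86
d²(p, Orion) = (1.7−8.7)² + (3.2−1.7)² = 49 + 2.25 = 51.25
d²(p, Echo) = (1.7−5.9)² + (3.2−3.3)² = 17.64 + 0.01 = 17.65
The largest is to Sigma.

Sigma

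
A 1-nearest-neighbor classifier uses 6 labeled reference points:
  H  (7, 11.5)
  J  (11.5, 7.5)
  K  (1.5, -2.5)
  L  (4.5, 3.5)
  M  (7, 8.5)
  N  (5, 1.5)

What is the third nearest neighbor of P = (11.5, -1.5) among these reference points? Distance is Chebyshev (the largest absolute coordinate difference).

J

d(P,H) = max(4.5, 13) = 13
d(P,J) = max(0, 9) = 9
d(P,K) = max(10, 1) = 10
d(P,L) = max(7, 5) = 7
d(P,M) = max(4.5, 10) = 10
d(P,N) = max(6.5, 3) = 6.5
Sorted ascending: N, L, J, K, … — the third-nearest is J.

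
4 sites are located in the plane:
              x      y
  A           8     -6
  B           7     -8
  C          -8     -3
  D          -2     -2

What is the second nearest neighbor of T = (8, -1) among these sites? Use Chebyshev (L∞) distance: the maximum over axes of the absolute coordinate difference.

d(T,A) = max(0, 5) = 5
d(T,B) = max(1, 7) = 7
d(T,C) = max(16, 2) = 16
d(T,D) = max(10, 1) = 10
Sorted ascending: A, B, D, … — the second-nearest is B.

B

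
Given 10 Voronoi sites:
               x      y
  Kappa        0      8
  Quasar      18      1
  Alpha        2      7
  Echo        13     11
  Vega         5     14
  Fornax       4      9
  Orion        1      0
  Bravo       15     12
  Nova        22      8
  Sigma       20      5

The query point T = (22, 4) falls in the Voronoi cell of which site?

Since √ is increasing, it suffices to compare squared distances:
d²(T, Kappa) = (22−0)² + (4−8)² = 484 + 16 = 500
d²(T, Quasar) = (22−18)² + (4−1)² = 16 + 9 = 25
d²(T, Alpha) = (22−2)² + (4−7)² = 400 + 9 = 409
d²(T, Echo) = (22−13)² + (4−11)² = 81 + 49 = 130
d²(T, Vega) = (22−5)² + (4−14)² = 289 + 100 = 389
d²(T, Fornax) = (22−4)² + (4−9)² = 324 + 25 = 349
d²(T, Orion) = (22−1)² + (4−0)² = 441 + 16 = 457
d²(T, Bravo) = (22−15)² + (4−12)² = 49 + 64 = 113
d²(T, Nova) = (22−22)² + (4−8)² = 0 + 16 = 16
d²(T, Sigma) = (22−20)² + (4−5)² = 4 + 1 = 5
Sigma is nearest.

Sigma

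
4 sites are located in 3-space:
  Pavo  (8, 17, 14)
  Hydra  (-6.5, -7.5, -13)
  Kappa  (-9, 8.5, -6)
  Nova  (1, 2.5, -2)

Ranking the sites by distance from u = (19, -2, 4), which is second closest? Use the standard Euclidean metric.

Squared Euclidean distances:
d²(u, Pavo) = 121 + 361 + 100 = 582
d²(u, Hydra) = 650.25 + 30.25 + 289 = 969.5
d²(u, Kappa) = 784 + 110.25 + 100 = 994.25
d²(u, Nova) = 324 + 20.25 + 36 = 380.25
Sorted ascending: Nova, Pavo, Hydra, … — the second-nearest is Pavo.

Pavo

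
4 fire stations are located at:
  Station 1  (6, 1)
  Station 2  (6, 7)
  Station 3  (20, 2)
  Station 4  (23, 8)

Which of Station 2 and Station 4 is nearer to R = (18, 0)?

Station 4

Compare squared distances:
d²(R, Station 2) = (18−6)² + (0−7)² = 144 + 49 = 193
d²(R, Station 4) = (18−23)² + (0−8)² = 25 + 64 = 89
193 > 89, so Station 4 is closer.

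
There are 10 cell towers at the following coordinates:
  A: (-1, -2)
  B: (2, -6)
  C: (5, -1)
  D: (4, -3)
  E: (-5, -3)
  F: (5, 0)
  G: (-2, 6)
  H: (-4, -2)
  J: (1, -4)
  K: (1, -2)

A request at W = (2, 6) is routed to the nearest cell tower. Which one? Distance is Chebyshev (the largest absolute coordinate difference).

G

d(W,A) = max(3, 8) = 8
d(W,B) = max(0, 12) = 12
d(W,C) = max(3, 7) = 7
d(W,D) = max(2, 9) = 9
d(W,E) = max(7, 9) = 9
d(W,F) = max(3, 6) = 6
d(W,G) = max(4, 0) = 4
d(W,H) = max(6, 8) = 8
d(W,J) = max(1, 10) = 10
d(W,K) = max(1, 8) = 8
Minimum is at G.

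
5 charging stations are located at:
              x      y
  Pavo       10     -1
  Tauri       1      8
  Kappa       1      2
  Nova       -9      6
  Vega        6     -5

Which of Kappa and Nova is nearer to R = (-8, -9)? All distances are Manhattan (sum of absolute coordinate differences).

d(R, Kappa) = |-8−1| + |-9−2| = 9 + 11 = 20
d(R, Nova) = |-8−(-9)| + |-9−6| = 1 + 15 = 16
20 > 16, so Nova is closer.

Nova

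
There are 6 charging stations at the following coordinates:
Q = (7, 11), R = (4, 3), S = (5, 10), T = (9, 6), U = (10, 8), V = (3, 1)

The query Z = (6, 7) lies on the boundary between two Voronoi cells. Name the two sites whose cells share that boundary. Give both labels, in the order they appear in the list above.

S and T

Squared distances from Z to each site:
|ZQ|² = (6−7)² + (7−11)² = 1 + 16 = 17
|ZR|² = (6−4)² + (7−3)² = 4 + 16 = 20
|ZS|² = (6−5)² + (7−10)² = 1 + 9 = 10
|ZT|² = (6−9)² + (7−6)² = 9 + 1 = 10
|ZU|² = (6−10)² + (7−8)² = 16 + 1 = 17
|ZV|² = (6−3)² + (7−1)² = 9 + 36 = 45
Z is equidistant from S and T (both at squared distance 10), and every other site is strictly farther — so Z lies on the S–T Voronoi edge.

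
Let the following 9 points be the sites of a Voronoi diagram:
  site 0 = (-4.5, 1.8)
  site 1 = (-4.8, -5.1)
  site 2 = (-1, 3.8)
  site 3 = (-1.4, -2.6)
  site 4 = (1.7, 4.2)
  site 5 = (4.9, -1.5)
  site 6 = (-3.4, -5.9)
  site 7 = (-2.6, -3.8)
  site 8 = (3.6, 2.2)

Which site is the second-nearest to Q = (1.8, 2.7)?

site 8

Since √ is increasing, it suffices to compare squared distances:
d²(Q, site 0) = (1.8−(-4.5))² + (2.7−1.8)² = 39.69 + 0.81 = 40.5
d²(Q, site 1) = (1.8−(-4.8))² + (2.7−(-5.1))² = 43.56 + 60.84 = 104.4
d²(Q, site 2) = (1.8−(-1))² + (2.7−3.8)² = 7.84 + 1.21 = 9.05
d²(Q, site 3) = (1.8−(-1.4))² + (2.7−(-2.6))² = 10.24 + 28.09 = 38.33
d²(Q, site 4) = (1.8−1.7)² + (2.7−4.2)² = 0.01 + 2.25 = 2.26
d²(Q, site 5) = (1.8−4.9)² + (2.7−(-1.5))² = 9.61 + 17.64 = 27.25
d²(Q, site 6) = (1.8−(-3.4))² + (2.7−(-5.9))² = 27.04 + 73.96 = 101
d²(Q, site 7) = (1.8−(-2.6))² + (2.7−(-3.8))² = 19.36 + 42.25 = 61.61
d²(Q, site 8) = (1.8−3.6)² + (2.7−2.2)² = 3.24 + 0.25 = 3.49
Sorted ascending: site 4, site 8, site 2, … — the second-nearest is site 8.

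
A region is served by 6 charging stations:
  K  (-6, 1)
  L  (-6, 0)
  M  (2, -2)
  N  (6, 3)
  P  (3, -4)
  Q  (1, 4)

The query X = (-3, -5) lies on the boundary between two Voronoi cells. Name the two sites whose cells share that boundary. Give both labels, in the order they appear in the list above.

Squared distances from X to each site:
|XK|² = (-3−(-6))² + (-5−1)² = 9 + 36 = 45
|XL|² = (-3−(-6))² + (-5−0)² = 9 + 25 = 34
|XM|² = (-3−2)² + (-5−(-2))² = 25 + 9 = 34
|XN|² = (-3−6)² + (-5−3)² = 81 + 64 = 145
|XP|² = (-3−3)² + (-5−(-4))² = 36 + 1 = 37
|XQ|² = (-3−1)² + (-5−4)² = 16 + 81 = 97
X is equidistant from L and M (both at squared distance 34), and every other site is strictly farther — so X lies on the L–M Voronoi edge.

L and M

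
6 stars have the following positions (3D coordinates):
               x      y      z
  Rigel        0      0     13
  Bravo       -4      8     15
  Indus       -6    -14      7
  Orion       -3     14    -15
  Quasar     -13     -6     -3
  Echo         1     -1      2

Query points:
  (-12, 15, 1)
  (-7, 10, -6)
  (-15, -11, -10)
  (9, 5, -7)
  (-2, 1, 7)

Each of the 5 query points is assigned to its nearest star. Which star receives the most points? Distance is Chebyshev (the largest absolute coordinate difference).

(-12, 15, 1) — d to each: Rigel:15, Bravo:14, Indus:29, Orion:16, Quasar:21, Echo:16 → nearest is Bravo
(-7, 10, -6) — d to each: Rigel:19, Bravo:21, Indus:24, Orion:9, Quasar:16, Echo:11 → nearest is Orion
(-15, -11, -10) — d to each: Rigel:23, Bravo:25, Indus:17, Orion:25, Quasar:7, Echo:16 → nearest is Quasar
(9, 5, -7) — d to each: Rigel:20, Bravo:22, Indus:19, Orion:12, Quasar:22, Echo:9 → nearest is Echo
(-2, 1, 7) — d to each: Rigel:6, Bravo:8, Indus:15, Orion:22, Quasar:11, Echo:5 → nearest is Echo
Tally — Bravo:1, Orion:1, Quasar:1, Echo:2. Echo captures the most (2).

Echo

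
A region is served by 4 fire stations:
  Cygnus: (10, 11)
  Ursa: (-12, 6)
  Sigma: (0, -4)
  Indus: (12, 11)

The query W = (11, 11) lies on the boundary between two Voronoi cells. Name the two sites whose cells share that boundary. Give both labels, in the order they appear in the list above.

Cygnus and Indus

Squared distances from W to each site:
d²(W, Cygnus) = (11−10)² + (11−11)² = 1 + 0 = 1
d²(W, Ursa) = (11−(-12))² + (11−6)² = 529 + 25 = 554
d²(W, Sigma) = (11−0)² + (11−(-4))² = 121 + 225 = 346
d²(W, Indus) = (11−12)² + (11−11)² = 1 + 0 = 1
W is equidistant from Cygnus and Indus (both at squared distance 1), and every other site is strictly farther — so W lies on the Cygnus–Indus Voronoi edge.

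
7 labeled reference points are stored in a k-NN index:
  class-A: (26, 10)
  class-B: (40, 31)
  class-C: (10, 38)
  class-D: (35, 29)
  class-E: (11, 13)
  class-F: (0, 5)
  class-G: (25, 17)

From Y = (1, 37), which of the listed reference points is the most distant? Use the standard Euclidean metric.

class-B

Squared Euclidean distances:
d²(Y, class-A) = (1−26)² + (37−10)² = 625 + 729 = 1354
d²(Y, class-B) = (1−40)² + (37−31)² = 1521 + 36 = 1557
d²(Y, class-C) = (1−10)² + (37−38)² = 81 + 1 = 82
d²(Y, class-D) = (1−35)² + (37−29)² = 1156 + 64 = 1220
d²(Y, class-E) = (1−11)² + (37−13)² = 100 + 576 = 676
d²(Y, class-F) = (1−0)² + (37−5)² = 1 + 1024 = 1025
d²(Y, class-G) = (1−25)² + (37−17)² = 576 + 400 = 976
The largest is to class-B.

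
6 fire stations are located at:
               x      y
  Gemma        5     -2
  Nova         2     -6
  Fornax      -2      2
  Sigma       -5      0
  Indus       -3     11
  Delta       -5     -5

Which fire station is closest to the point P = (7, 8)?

Since √ is increasing, it suffices to compare squared distances:
d²(P, Gemma) = (7−5)² + (8−(-2))² = 4 + 100 = 104
d²(P, Nova) = (7−2)² + (8−(-6))² = 25 + 196 = 221
d²(P, Fornax) = (7−(-2))² + (8−2)² = 81 + 36 = 117
d²(P, Sigma) = (7−(-5))² + (8−0)² = 144 + 64 = 208
d²(P, Indus) = (7−(-3))² + (8−11)² = 100 + 9 = 109
d²(P, Delta) = (7−(-5))² + (8−(-5))² = 144 + 169 = 313
The smallest is to Gemma, so P lies in the Voronoi region of Gemma.

Gemma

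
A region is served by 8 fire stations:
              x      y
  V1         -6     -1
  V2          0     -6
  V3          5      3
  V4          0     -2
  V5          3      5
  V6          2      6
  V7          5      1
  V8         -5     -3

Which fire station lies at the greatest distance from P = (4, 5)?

V8

Squared Euclidean distances:
|PV1|² = (4−(-6))² + (5−(-1))² = 100 + 36 = 136
|PV2|² = (4−0)² + (5−(-6))² = 16 + 121 = 137
|PV3|² = (4−5)² + (5−3)² = 1 + 4 = 5
|PV4|² = (4−0)² + (5−(-2))² = 16 + 49 = 65
|PV5|² = (4−3)² + (5−5)² = 1 + 0 = 1
|PV6|² = (4−2)² + (5−6)² = 4 + 1 = 5
|PV7|² = (4−5)² + (5−1)² = 1 + 16 = 17
|PV8|² = (4−(-5))² + (5−(-3))² = 81 + 64 = 145
The largest is to V8.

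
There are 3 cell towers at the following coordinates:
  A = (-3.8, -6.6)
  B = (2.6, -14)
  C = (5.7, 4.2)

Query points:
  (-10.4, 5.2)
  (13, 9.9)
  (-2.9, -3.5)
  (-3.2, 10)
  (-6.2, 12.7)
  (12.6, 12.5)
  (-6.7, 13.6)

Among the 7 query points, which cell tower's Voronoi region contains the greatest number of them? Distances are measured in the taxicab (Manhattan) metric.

(-10.4, 5.2) — d to each: A:18.4, B:32.2, C:17.1 → nearest is C
(13, 9.9) — d to each: A:33.3, B:34.3, C:13 → nearest is C
(-2.9, -3.5) — d to each: A:4, B:16, C:16.3 → nearest is A
(-3.2, 10) — d to each: A:17.2, B:29.8, C:14.7 → nearest is C
(-6.2, 12.7) — d to each: A:21.7, B:35.5, C:20.4 → nearest is C
(12.6, 12.5) — d to each: A:35.5, B:36.5, C:15.2 → nearest is C
(-6.7, 13.6) — d to each: A:23.1, B:36.9, C:21.8 → nearest is C
Tally — A:1, C:6. C captures the most (6).

C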